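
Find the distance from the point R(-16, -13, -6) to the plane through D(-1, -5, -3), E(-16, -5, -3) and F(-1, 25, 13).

19/17

DE = (-15, 0, 0) and DF = (0, 30, 16), so a normal is n = DE × DF = (0, 240, -450).
n = (0, 240, -450); n·P − 150 = -570; |n| = 510; distance = 570/510 = 19/17.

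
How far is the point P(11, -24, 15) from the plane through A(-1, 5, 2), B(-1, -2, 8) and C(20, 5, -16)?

1

AB = (0, -7, 6) and AC = (21, 0, -18), so a normal is n = AB × AC = (126, 126, 147).
Then n·(11, -24, 15) - 798 = -231.
|n| = √(15876 + 15876 + 21609) = 231, so the distance is |-231|/231 = 1.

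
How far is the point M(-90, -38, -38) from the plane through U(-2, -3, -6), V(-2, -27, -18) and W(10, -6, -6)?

28/9

UV = (0, -24, -12) and UW = (12, -3, 0), so a normal is n = UV × UW = (-36, -144, 288).
Then n·(-90, -38, -38) - (-1224) = -1008.
|n| = √(1296 + 20736 + 82944) = 324, so the distance is |-1008|/324 = 28/9.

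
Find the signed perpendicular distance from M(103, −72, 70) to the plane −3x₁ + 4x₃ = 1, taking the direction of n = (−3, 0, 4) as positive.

-6

n·M − 1 = -30.
|n| = 5, so the signed distance is -30/5 = -6.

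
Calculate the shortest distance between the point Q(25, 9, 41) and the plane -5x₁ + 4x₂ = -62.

Normal vector n = (-5, 4, 0), and n·(25, 9, 41) - (-62) = -27.
|n| = √(25 + 16 + 0) = √41, so the distance is |-27|/√41 = 27√41/41.

27/√41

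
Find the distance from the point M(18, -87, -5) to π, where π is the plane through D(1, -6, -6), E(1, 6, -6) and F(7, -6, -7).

23/√37

DE = (0, 12, 0) and DF = (6, 0, -1), so a normal is n = DE × DF = (-12, 0, -72).
Then n·(18, -87, -5) - 420 = -276.
|n| = √(144 + 0 + 5184) = 12√37, so the distance is |-276|/(12√37) = 23/√37.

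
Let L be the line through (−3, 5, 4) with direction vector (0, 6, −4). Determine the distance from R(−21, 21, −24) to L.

2√133

Direction vector d = (0, 6, −4).
AP = (−18, 16, −28), and AP × d = (104, −72, −108).
|AP × d|² = 27664 and |d|² = 52, so the distance is √(27664/52) = √532 = 2√133.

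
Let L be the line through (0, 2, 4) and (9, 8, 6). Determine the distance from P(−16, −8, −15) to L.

A direction vector is d = (9, 6, 2).
AP = (−16, −10, −19), and AP × d = (94, −139, −6).
|AP × d|² = 28193 and |d|² = 121, so the distance is √(28193/121) = √233.

√233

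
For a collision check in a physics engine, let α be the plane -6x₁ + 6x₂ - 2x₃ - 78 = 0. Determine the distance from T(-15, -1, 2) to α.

Normal vector n = (-6, 6, -2), and n·(-15, -1, 2) - 78 = 2.
|n| = √(36 + 36 + 4) = 2√19, so the distance is |2|/(2√19) = 1/√19.

1/√19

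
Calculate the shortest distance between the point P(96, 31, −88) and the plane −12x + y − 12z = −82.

n = (−12, 1, −12); n·P − (-82) = 17; |n| = 17; distance = 17/17 = 1.

1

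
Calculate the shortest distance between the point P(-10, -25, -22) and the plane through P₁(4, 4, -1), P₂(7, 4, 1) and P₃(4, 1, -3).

23√17/17

P₁P₂ = (3, 0, 2) and P₁P₃ = (0, -3, -2), so a normal is n = P₁P₂ × P₁P₃ = (6, 6, -9).
Then n·(-10, -25, -22) - 57 = -69.
|n| = √(36 + 36 + 81) = 3√17, so the distance is |-69|/(3√17) = 23√17/17.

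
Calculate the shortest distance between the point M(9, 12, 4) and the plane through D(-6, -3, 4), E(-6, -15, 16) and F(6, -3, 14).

DE = (0, -12, 12) and DF = (12, 0, 10), so a normal is n = DE × DF = (-120, 144, 144).
Then n·(9, 12, 4) - 864 = 360.
|n| = √(14400 + 20736 + 20736) = 24√97, so the distance is |360|/(24√97) = 15/√97.

15/√97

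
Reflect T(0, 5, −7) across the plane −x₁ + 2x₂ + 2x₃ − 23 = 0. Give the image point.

With n = (−1, 2, 2), the signed offset is (n·T − 23)/|n|² = -27/9 = -3.
T' = T − 2t·n = (0, 5, −7) − (-6)·(−1, 2, 2) = (−6, 17, 5).

(-6, 17, 5)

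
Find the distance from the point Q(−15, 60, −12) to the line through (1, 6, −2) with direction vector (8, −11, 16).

Direction vector d = (8, −11, 16).
AP = (−16, 54, −10); AP·d = -882, |AP|² = 3272, |d|² = 441.
distance² = |AP|² − (AP·d)²/|d|² = 3272 − 777924/441 = 1508, so the distance is 2√377.

2√377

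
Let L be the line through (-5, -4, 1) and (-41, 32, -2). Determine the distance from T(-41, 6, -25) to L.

2√229

A direction vector is d = (-36, 36, -3).
AP = (-36, 10, -26); AP·d = 1734, |AP|² = 2072, |d|² = 2601.
distance² = |AP|² − (AP·d)²/|d|² = 2072 − 3006756/2601 = 916, so the distance is 2√229.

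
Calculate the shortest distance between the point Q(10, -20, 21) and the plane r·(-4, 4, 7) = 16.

11/9

n = (-4, 4, 7); n·P − 16 = 11; |n| = 9; distance = 11/9.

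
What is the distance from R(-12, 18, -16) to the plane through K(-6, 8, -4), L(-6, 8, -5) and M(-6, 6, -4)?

6

KL = (0, 0, -1) and KM = (0, -2, 0), so a normal is n = KL × KM = (-2, 0, 0).
d = |(-2)·(-12) − 12| / √(4 + 0 + 0) = |12| / 2 = 6.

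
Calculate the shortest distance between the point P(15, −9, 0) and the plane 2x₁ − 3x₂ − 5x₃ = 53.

Normal vector n = (2, −3, −5), and n·(15, −9, 0) − 53 = 4.
|n| = √(4 + 9 + 25) = √38, so the distance is |4|/√38 = 2√38/19.

4/√38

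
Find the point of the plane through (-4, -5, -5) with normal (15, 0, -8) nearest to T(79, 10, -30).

The perpendicular from T has direction n = (15, 0, -8): r = (79, 10, -30) + μ(15, 0, -8).
Substitute into the plane: n·(T + μn) = -20 gives 1425 + 289μ = -20, so μ = -5.
Foot = (79, 10, -30) + (-5)·(15, 0, -8) = (4, 10, 10).

(4, 10, 10)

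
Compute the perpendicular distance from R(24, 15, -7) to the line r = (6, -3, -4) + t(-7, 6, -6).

3√73

Direction vector d = (-7, 6, -6).
AP = (18, 18, -3); AP·d = 0, |AP|² = 657, |d|² = 121.
distance² = |AP|² − (AP·d)²/|d|² = 657 − 0/121 = 657, so the distance is 3√73.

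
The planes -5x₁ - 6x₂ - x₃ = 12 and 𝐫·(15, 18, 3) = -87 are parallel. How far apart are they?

17√62/62

Divide the second equation by -3 to match normals: -5x₁ - 6x₂ - x₃ = 29.
Both planes have normal n = (-5, -6, -1), |n| = √62. Any point on the first plane is at distance |29 − 12|/|n| = 17/√62 = 17√62/62 from the second.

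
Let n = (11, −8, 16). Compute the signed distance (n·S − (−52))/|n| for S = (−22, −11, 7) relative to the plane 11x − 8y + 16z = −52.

n·S − (-52) = 10.
|n| = 21, so the signed distance is 10/21.

10/21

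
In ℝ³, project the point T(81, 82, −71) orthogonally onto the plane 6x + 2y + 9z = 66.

n = (6, 2, 9), |n|² = 121, and n·T − 66 = -55.
t = -55/121 = -5/11, so the foot is T − t·n = (81, 82, −71) − (-5/11)·(6, 2, 9) = (921/11, 912/11, −736/11).

(921/11, 912/11, -736/11)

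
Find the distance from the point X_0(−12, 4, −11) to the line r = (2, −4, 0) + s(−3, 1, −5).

Direction vector d = (−3, 1, −5).
AP = (−14, 8, −11); AP·d = 105, |AP|² = 381, |d|² = 35.
distance² = |AP|² − (AP·d)²/|d|² = 381 − 11025/35 = 66, so the distance is √66.

√66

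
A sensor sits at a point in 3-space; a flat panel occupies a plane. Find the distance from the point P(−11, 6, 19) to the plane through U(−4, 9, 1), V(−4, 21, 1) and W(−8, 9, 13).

3/√10

UV = (0, 12, 0) and UW = (−4, 0, 12), so a normal is n = UV × UW = (144, 0, 48).
Then n·(−11, 6, 19) − (−528) = −144.
|n| = √(20736 + 0 + 2304) = 48√10, so the distance is |-144|/(48√10) = 3√10/10.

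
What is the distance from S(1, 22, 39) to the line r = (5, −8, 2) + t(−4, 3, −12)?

Direction vector d = (−4, 3, −12).
AP = (−4, 30, 37); AP·d = -338, |AP|² = 2285, |d|² = 169.
distance² = |AP|² − (AP·d)²/|d|² = 2285 − 114244/169 = 1609, so the distance is √1609.

√1609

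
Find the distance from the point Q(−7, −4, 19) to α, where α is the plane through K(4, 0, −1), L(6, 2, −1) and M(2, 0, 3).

2

KL = (2, 2, 0) and KM = (−2, 0, 4), so a normal is n = KL × KM = (8, −8, 4).
Then n·(−7, −4, 19) − 28 = 24.
|n| = √(64 + 64 + 16) = 12, so the distance is |24|/12 = 2.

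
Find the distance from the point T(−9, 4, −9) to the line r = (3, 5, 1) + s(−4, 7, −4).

Direction vector d = (−4, 7, −4).
AP = (−12, −1, −10); AP·d = 81, |AP|² = 245, |d|² = 81.
distance² = |AP|² − (AP·d)²/|d|² = 245 − 6561/81 = 164, so the distance is 2√41.

2√41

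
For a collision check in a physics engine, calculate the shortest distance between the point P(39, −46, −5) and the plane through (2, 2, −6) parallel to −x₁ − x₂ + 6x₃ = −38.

17√38/38

Parallel planes share the normal n = (−1, −1, 6); since (2, 2, −6) lies on the plane, its equation is −x₁ − x₂ + 6x₃ = -40.
Then n·(39, −46, −5) − (−40) = 17.
|n| = √(1 + 1 + 36) = √38, so the distance is |17|/√38 = 17√38/38.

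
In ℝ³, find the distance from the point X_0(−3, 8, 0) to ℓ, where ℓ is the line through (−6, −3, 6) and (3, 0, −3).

A direction vector is d = (9, 3, −9).
AP = (3, 11, −6); AP·d = 114, |AP|² = 166, |d|² = 171.
distance² = |AP|² − (AP·d)²/|d|² = 166 − 12996/171 = 90, so the distance is 3√10.

3√10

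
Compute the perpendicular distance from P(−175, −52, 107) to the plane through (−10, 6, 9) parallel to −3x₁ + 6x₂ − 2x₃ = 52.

7

Parallel planes share the normal n = (−3, 6, −2); since (−10, 6, 9) lies on the plane, its equation is −3x₁ + 6x₂ − 2x₃ = 48.
Then n·(−175, −52, 107) − 48 = −49.
|n| = √(9 + 36 + 4) = 7, so the distance is |-49|/7 = 7.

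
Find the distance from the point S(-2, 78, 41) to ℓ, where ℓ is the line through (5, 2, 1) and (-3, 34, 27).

A direction vector is d = (-8, 32, 26).
AP = (-7, 76, 40); AP·d = 3528, |AP|² = 7425, |d|² = 1764.
distance² = |AP|² − (AP·d)²/|d|² = 7425 − 12446784/1764 = 369, so the distance is 3√41.

3√41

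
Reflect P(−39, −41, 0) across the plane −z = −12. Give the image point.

(-39, -41, 24)

n = (0, 0, −1), |n|² = 1, n·P − (-12) = 12, so t = 12/1 = 12.
Foot F = P − 12·n = (−39, −41, 12); the reflection is 2F − P = (−39, −41, 24).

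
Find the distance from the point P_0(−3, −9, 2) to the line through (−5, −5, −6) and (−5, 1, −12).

2√3

A direction vector is d = (0, 6, −6).
AP = (2, −4, 8), and AP × d = (−24, 12, 12).
|AP × d|² = 864 and |d|² = 72, so the distance is √(864/72) = √12 = 2√3.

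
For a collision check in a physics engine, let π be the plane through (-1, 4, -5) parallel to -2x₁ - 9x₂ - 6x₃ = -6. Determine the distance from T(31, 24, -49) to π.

Parallel planes share the normal n = (-2, -9, -6); since (-1, 4, -5) lies on the plane, its equation is -2x₁ - 9x₂ - 6x₃ = -4.
d = |(-2)·31 + (-9)·24 + (-6)·(-49) − (-4)| / √(4 + 81 + 36) = |20| / 11 = 20/11.

20/11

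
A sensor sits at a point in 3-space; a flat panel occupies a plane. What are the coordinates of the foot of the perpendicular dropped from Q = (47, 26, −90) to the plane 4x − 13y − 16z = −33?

n = (4, −13, −16), |n|² = 441, and n·Q − (-33) = 1323.
t = 1323/441 = 3, so the foot is Q − t·n = (47, 26, −90) − 3·(4, −13, −16) = (35, 65, −42).

(35, 65, -42)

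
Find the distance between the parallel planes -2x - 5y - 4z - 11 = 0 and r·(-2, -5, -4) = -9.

4√5/3

Both planes have normal n = (-2, -5, -4), |n| = 3√5. Any point on the first plane is at distance |(-9) − 11|/|n| = 20/(3√5) = 4√5/3 from the second.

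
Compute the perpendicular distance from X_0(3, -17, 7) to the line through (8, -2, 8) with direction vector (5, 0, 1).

Direction vector d = (5, 0, 1).
AP = (-5, -15, -1); AP·d = -26, |AP|² = 251, |d|² = 26.
distance² = |AP|² − (AP·d)²/|d|² = 251 − 676/26 = 225, so the distance is 15.

15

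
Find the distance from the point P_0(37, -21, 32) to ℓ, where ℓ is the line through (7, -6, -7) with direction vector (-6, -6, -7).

3√173

Direction vector d = (-6, -6, -7).
AP = (30, -15, 39), and AP × d = (339, -24, -270).
|AP × d|² = 188397 and |d|² = 121, so the distance is √(188397/121) = √1557 = 3√173.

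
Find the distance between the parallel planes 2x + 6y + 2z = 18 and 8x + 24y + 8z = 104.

4√11/11

Divide the second equation by 4 to match normals: 2x + 6y + 2z = 26.
Both planes have normal n = (2, 6, 2), |n| = 2√11. Any point on the first plane is at distance |26 − 18|/|n| = 8/(2√11) = 4√11/11 from the second.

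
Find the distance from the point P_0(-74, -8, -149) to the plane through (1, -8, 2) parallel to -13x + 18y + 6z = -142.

Parallel planes share the normal n = (-13, 18, 6); since (1, -8, 2) lies on the plane, its equation is -13x + 18y + 6z = -145.
Then n·(-74, -8, -149) - (-145) = 69.
|n| = √(169 + 324 + 36) = 23, so the distance is |69|/23 = 3.

3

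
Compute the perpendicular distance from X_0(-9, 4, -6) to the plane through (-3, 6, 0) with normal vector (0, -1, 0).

2

The plane has equation n·(r − (-3, 6, 0)) = 0, i.e. n·r = -6.
Then n·(-9, 4, -6) - (-6) = 2.
|n| = √(0 + 1 + 0) = 1, so the distance is |2|/1 = 2.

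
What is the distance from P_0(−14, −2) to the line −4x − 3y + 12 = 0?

74/5

d = |(-4)·(-14) + (-3)·(-2) − (-12)| / √(16 + 9) = |74|/5 = 74/5.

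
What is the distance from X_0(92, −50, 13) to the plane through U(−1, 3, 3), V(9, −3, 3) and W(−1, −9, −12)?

UV = (10, −6, 0) and UW = (0, −12, −15), so a normal is n = UV × UW = (90, 150, −120).
n = (90, 150, −120); n·P − 0 = -780; |n| = 150√2; distance = 780/(150√2) = 13√2/5.

13√2/5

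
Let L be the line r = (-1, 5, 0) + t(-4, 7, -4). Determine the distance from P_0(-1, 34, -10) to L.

Direction vector d = (-4, 7, -4).
AP = (0, 29, -10), and AP × d = (-46, 40, 116).
|AP × d|² = 17172 and |d|² = 81, so the distance is √(17172/81) = √212 = 2√53.

2√53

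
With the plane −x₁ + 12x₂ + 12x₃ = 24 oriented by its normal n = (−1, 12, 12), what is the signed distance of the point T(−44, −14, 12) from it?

n·T − 24 = -4.
|n| = 17, so the signed distance is -4/17.

-4/17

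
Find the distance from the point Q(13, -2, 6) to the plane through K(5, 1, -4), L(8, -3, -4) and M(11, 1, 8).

KL = (3, -4, 0) and KM = (6, 0, 12), so a normal is n = KL × KM = (-48, -36, 24).
d = |(-48)·13 + (-36)·(-2) + 24·6 − (-372)| / √(2304 + 1296 + 576) = |-36| / (12√29) = 3/√29.

3√29/29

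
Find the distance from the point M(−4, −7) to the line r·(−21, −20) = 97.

The normal to the line is n = (−21, −20) with |n| = 29.
|n·M − 97| = |224 − 97| = 127, so the distance is 127/29.

127/29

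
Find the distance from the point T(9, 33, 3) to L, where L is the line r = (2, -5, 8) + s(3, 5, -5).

√574

Direction vector d = (3, 5, -5).
AP = (7, 38, -5); AP·d = 236, |AP|² = 1518, |d|² = 59.
distance² = |AP|² − (AP·d)²/|d|² = 1518 − 55696/59 = 574, so the distance is √574.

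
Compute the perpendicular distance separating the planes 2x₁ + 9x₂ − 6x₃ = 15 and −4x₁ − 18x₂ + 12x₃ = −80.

Divide the second equation by -2 to match normals: 2x₁ + 9x₂ − 6x₃ = 40.
Both planes have normal n = (2, 9, −6), |n| = 11. Any point on the first plane is at distance |40 − 15|/|n| = 25/11 from the second.

25/11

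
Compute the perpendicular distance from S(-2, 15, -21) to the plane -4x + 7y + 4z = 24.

5/9

Normal vector n = (-4, 7, 4), and n·(-2, 15, -21) - 24 = 5.
|n| = √(16 + 49 + 16) = 9, so the distance is |5|/9 = 5/9.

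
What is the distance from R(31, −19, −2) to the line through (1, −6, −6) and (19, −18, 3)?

A direction vector is d = (18, −12, 9).
AP = (30, −13, 4); AP·d = 732, |AP|² = 1085, |d|² = 549.
distance² = |AP|² − (AP·d)²/|d|² = 1085 − 535824/549 = 109, so the distance is √109.

√109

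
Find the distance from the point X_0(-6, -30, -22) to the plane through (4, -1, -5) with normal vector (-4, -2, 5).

13√5/15

The plane has equation n·(r − (4, -1, -5)) = 0, i.e. n·r = -39.
d = |(-4)·(-6) + (-2)·(-30) + 5·(-22) − (-39)| / √(16 + 4 + 25) = |13| / (3√5) = 13/(3√5).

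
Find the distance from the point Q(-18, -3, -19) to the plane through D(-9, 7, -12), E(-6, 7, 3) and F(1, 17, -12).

DE = (3, 0, 15) and DF = (10, 10, 0), so a normal is n = DE × DF = (-150, 150, 30).
n = (-150, 150, 30); n·P − 2040 = -360; |n| = 30√51; distance = 360/(30√51) = 12/√51.

12/√51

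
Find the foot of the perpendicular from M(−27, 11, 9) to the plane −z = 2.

(-27, 11, -2)

The perpendicular from M has direction n = (0, 0, −1): r = (−27, 11, 9) + λ(0, 0, −1).
Substitute into the plane: n·(M + λn) = 2 gives -9 + 1λ = 2, so λ = 11.
Foot = (−27, 11, 9) + 11·(0, 0, −1) = (−27, 11, −2).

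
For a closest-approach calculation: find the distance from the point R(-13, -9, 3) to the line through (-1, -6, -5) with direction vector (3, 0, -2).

Direction vector d = (3, 0, -2).
AP = (-12, -3, 8), and AP × d = (6, 0, 9).
|AP × d|² = 117 and |d|² = 13, so the distance is √(117/13) = √9 = 3.

3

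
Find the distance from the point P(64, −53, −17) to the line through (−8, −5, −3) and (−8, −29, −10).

72

A direction vector is d = (0, −24, −7).
AP = (72, −48, −14), and AP × d = (0, 504, −1728).
|AP × d|² = 3240000 and |d|² = 625, so the distance is √(3240000/625) = √5184 = 72.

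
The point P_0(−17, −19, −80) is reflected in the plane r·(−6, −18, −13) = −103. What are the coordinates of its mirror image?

(19, 89, -2)

n = (−6, −18, −13), |n|² = 529, n·P_0 − (-103) = 1587, so t = 1587/529 = 3.
Foot F = P_0 − 3·n = (1, 35, −41); the reflection is 2F − P_0 = (19, 89, −2).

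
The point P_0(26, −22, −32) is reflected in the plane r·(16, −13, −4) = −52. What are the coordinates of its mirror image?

n = (16, −13, −4), |n|² = 441, n·P_0 − (-52) = 882, so t = 882/441 = 2.
Foot F = P_0 − 2·n = (−6, 4, −24); the reflection is 2F − P_0 = (−38, 30, −16).

(-38, 30, -16)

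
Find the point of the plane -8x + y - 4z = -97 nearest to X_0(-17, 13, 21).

(-1, 11, 29)

The perpendicular from X_0 has direction n = (-8, 1, -4): r = (-17, 13, 21) + λ(-8, 1, -4).
Substitute into the plane: n·(X_0 + λn) = -97 gives 65 + 81λ = -97, so λ = -2.
Foot = (-17, 13, 21) + (-2)·(-8, 1, -4) = (-1, 11, 29).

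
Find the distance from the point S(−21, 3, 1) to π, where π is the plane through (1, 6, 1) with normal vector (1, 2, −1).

The plane has equation n·(r − (1, 6, 1)) = 0, i.e. n·r = 12.
Then n·(−21, 3, 1) − 12 = −28.
|n| = √(1 + 4 + 1) = √6, so the distance is |-28|/√6 = 14√6/3.

14√6/3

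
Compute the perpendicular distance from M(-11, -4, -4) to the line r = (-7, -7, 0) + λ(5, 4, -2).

√41

Direction vector d = (5, 4, -2).
AP = (-4, 3, -4); AP·d = 0, |AP|² = 41, |d|² = 45.
distance² = |AP|² − (AP·d)²/|d|² = 41 − 0/45 = 41, so the distance is √41.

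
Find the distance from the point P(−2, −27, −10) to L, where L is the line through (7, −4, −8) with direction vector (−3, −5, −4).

Direction vector d = (−3, −5, −4).
AP = (−9, −23, −2); AP·d = 150, |AP|² = 614, |d|² = 50.
distance² = |AP|² − (AP·d)²/|d|² = 614 − 22500/50 = 164, so the distance is 2√41.

2√41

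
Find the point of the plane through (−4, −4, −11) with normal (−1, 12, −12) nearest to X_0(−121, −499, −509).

The perpendicular from X_0 has direction n = (−1, 12, −12): r = (−121, −499, −509) + μ(−1, 12, −12).
Substitute into the plane: n·(X_0 + μn) = 88 gives 241 + 289μ = 88, so μ = -9/17.
Foot = (−121, −499, −509) + (-9/17)·(−1, 12, −12) = (−2048/17, −8591/17, −8545/17).

(-2048/17, -8591/17, -8545/17)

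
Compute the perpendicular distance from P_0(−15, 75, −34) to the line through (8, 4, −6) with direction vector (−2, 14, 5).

9√34

Direction vector d = (−2, 14, 5).
AP = (−23, 71, −28), and AP × d = (747, 171, −180).
|AP × d|² = 619650 and |d|² = 225, so the distance is √(619650/225) = √2754 = 9√34.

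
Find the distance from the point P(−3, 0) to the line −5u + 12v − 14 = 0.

d = |(-5)·(-3) + 12·0 − 14| / √(25 + 144) = |1|/13 = 1/13.

1/13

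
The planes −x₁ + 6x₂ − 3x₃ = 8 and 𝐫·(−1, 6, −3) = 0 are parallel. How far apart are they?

8/√46

With common normal n = (−1, 6, −3) (|n| = √46), the distance is |8 − 0|/|n| = 8/√46 = 4√46/23.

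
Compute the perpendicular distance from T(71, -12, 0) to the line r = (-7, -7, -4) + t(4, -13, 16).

14√29

Direction vector d = (4, -13, 16).
AP = (78, -5, 4); AP·d = 441, |AP|² = 6125, |d|² = 441.
distance² = |AP|² − (AP·d)²/|d|² = 6125 − 194481/441 = 5684, so the distance is 14√29.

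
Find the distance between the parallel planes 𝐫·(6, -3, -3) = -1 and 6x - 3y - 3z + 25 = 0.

4√6/3

Both planes have normal n = (6, -3, -3), |n| = 3√6. Any point on the first plane is at distance |(-25) − (-1)|/|n| = 24/(3√6) = 8/√6 from the second.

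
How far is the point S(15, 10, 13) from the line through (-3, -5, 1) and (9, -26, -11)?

6√17

A direction vector is d = (12, -21, -12).
AP = (18, 15, 12), and AP × d = (72, 360, -558).
|AP × d|² = 446148 and |d|² = 729, so the distance is √(446148/729) = √612 = 6√17.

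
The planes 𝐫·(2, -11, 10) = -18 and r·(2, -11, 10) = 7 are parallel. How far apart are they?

Both planes have normal n = (2, -11, 10), |n| = 15. Any point on the first plane is at distance |7 − (-18)|/|n| = 25/15 = 5/3 from the second.

5/3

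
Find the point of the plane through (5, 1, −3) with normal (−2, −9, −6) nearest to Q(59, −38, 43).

(643/11, -445/11, 455/11)

n = (−2, −9, −6), |n|² = 121, and n·Q − (-1) = -33.
t = -33/121 = -3/11, so the foot is Q − t·n = (59, −38, 43) − (-3/11)·(−2, −9, −6) = (643/11, −445/11, 455/11).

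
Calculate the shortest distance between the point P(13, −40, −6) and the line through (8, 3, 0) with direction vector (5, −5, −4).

√854

Direction vector d = (5, −5, −4).
AP = (5, −43, −6); AP·d = 264, |AP|² = 1910, |d|² = 66.
distance² = |AP|² − (AP·d)²/|d|² = 1910 − 69696/66 = 854, so the distance is √854.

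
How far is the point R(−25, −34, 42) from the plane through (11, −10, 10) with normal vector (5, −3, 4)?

2√2

The plane has equation n·(r − (11, −10, 10)) = 0, i.e. n·r = 125.
Then n·(−25, −34, 42) − 125 = 20.
|n| = √(25 + 9 + 16) = 5√2, so the distance is |20|/(5√2) = 2√2.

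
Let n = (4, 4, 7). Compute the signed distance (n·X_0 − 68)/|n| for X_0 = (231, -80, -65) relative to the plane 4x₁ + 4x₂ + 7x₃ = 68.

n·X_0 − 68 = 81.
|n| = 9, so the signed distance is 81/9 = 9.

9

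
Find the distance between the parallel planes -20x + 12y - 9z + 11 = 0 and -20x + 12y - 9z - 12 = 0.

23/25

With common normal n = (-20, 12, -9) (|n| = 25), the distance is |(-11) − 12|/|n| = 23/25.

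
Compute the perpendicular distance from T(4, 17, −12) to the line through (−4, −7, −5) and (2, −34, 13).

A direction vector is d = (6, −27, 18).
AP = (8, 24, −7), and AP × d = (243, −186, −360).
|AP × d|² = 223245 and |d|² = 1089, so the distance is √(223245/1089) = √205.

√205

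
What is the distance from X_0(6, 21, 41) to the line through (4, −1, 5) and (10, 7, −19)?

2√277

A direction vector is d = (6, 8, −24).
AP = (2, 22, 36); AP·d = -676, |AP|² = 1784, |d|² = 676.
distance² = |AP|² − (AP·d)²/|d|² = 1784 − 456976/676 = 1108, so the distance is 2√277.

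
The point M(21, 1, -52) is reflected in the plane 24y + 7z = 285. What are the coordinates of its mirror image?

(21, 49, -38)

With n = (0, 24, 7), the signed offset is (n·M − 285)/|n|² = -625/625 = -1.
M' = M − 2t·n = (21, 1, -52) − (-2)·(0, 24, 7) = (21, 49, -38).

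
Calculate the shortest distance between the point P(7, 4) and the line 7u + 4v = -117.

182/√65

d = |7·7 + 4·4 − (-117)| / √(49 + 16) = |182|/√65 = 14√65/5.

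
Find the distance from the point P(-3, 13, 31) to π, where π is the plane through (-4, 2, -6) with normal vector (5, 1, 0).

The plane has equation n·(r − (-4, 2, -6)) = 0, i.e. n·r = -18.
n = (5, 1, 0); n·P − (-18) = 16; |n| = √26; distance = 16/√26 = 8√26/13.

8√26/13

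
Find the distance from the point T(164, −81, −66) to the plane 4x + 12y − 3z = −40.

Normal vector n = (4, 12, −3), and n·(164, −81, −66) − (−40) = −78.
|n| = √(16 + 144 + 9) = 13, so the distance is |-78|/13 = 6.

6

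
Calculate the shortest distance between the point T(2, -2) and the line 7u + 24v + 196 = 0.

The normal to the line is n = (7, 24) with |n| = 25.
|n·T − (-196)| = |-34 − (-196)| = 162, so the distance is 162/25.

162/25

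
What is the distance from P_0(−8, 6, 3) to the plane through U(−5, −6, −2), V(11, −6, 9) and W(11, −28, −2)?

17/21

UV = (16, 0, 11) and UW = (16, −22, 0), so a normal is n = UV × UW = (242, 176, −352).
Then n·(−8, 6, 3) − (−1562) = −374.
|n| = √(58564 + 30976 + 123904) = 462, so the distance is |-374|/462 = 17/21.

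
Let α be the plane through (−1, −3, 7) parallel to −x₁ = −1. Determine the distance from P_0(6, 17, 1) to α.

7

Parallel planes share the normal n = (−1, 0, 0); since (−1, −3, 7) lies on the plane, its equation is −x₁ = 1.
d = |(-1)·6 − 1| / √(1 + 0 + 0) = |-7| / 1 = 7.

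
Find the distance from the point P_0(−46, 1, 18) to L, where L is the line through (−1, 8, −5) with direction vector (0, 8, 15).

Direction vector d = (0, 8, 15).
AP = (−45, −7, 23), and AP × d = (−289, 675, −360).
|AP × d|² = 668746 and |d|² = 289, so the distance is √(668746/289) = √2314.

√2314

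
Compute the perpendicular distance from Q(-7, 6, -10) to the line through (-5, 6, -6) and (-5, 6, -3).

2

A direction vector is d = (0, 0, 3).
AP = (-2, 0, -4); AP·d = -12, |AP|² = 20, |d|² = 9.
distance² = |AP|² − (AP·d)²/|d|² = 20 − 144/9 = 4, so the distance is 2.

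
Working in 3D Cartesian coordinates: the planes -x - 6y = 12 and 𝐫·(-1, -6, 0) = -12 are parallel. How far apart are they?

With common normal n = (-1, -6, 0) (|n| = √37), the distance is |12 − (-12)|/|n| = 24/√37 = 24√37/37.

24/√37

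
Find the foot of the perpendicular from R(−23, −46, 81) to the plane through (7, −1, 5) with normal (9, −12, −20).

The perpendicular from R has direction n = (9, −12, −20): r = (−23, −46, 81) + λ(9, −12, −20).
Substitute into the plane: n·(R + λn) = -25 gives -1275 + 625λ = -25, so λ = 2.
Foot = (−23, −46, 81) + 2·(9, −12, −20) = (−5, −70, 41).

(-5, -70, 41)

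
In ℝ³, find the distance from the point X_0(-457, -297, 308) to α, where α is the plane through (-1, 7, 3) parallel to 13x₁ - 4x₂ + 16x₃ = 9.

8

Parallel planes share the normal n = (13, -4, 16); since (-1, 7, 3) lies on the plane, its equation is 13x₁ - 4x₂ + 16x₃ = 7.
d = |13·(-457) + (-4)·(-297) + 16·308 − 7| / √(169 + 16 + 256) = |168| / 21 = 8.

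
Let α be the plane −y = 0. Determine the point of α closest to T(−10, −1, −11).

n = (0, −1, 0), |n|² = 1, and n·T − 0 = 1.
t = 1/1 = 1, so the foot is T − t·n = (−10, −1, −11) − 1·(0, −1, 0) = (−10, 0, −11).

(-10, 0, -11)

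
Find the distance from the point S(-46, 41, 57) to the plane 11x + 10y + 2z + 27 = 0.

Normal vector n = (11, 10, 2), and n·(-46, 41, 57) - (-27) = 45.
|n| = √(121 + 100 + 4) = 15, so the distance is |45|/15 = 3.

3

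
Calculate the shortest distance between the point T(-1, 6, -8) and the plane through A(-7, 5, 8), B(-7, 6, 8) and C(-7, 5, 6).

6

AB = (0, 1, 0) and AC = (0, 0, -2), so a normal is n = AB × AC = (-2, 0, 0).
Then n·(-1, 6, -8) - 14 = -12.
|n| = √(4 + 0 + 0) = 2, so the distance is |-12|/2 = 6.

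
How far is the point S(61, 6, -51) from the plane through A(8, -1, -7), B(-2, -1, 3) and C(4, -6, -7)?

AB = (-10, 0, 10) and AC = (-4, -5, 0), so a normal is n = AB × AC = (50, -40, 50).
Then n·(61, 6, -51) - 90 = 170.
|n| = √(2500 + 1600 + 2500) = 10√66, so the distance is |170|/(10√66) = 17√66/66.

17/√66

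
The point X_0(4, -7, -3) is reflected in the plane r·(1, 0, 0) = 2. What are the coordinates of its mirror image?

(0, -7, -3)

n = (1, 0, 0), |n|² = 1, n·X_0 − 2 = 2, so t = 2/1 = 2.
Foot F = X_0 − 2·n = (2, -7, -3); the reflection is 2F − X_0 = (0, -7, -3).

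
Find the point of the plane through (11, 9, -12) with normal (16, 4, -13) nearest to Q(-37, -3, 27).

(11, 9, -12)

n = (16, 4, -13), |n|² = 441, and n·Q − 368 = -1323.
t = -1323/441 = -3, so the foot is Q − t·n = (-37, -3, 27) − (-3)·(16, 4, -13) = (11, 9, -12).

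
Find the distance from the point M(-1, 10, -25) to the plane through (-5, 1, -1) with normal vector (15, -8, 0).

12/17

The plane has equation n·(r − (-5, 1, -1)) = 0, i.e. n·r = -83.
d = |15·(-1) + (-8)·10 − (-83)| / √(225 + 64 + 0) = |-12| / 17 = 12/17.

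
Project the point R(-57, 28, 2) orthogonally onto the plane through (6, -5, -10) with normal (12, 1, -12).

(-21, 31, -34)

n = (12, 1, -12), |n|² = 289, and n·R − 187 = -867.
t = -867/289 = -3, so the foot is R − t·n = (-57, 28, 2) − (-3)·(12, 1, -12) = (-21, 31, -34).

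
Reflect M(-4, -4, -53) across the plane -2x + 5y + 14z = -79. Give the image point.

(-16, 26, 31)

With n = (-2, 5, 14), the signed offset is (n·M − (-79))/|n|² = -675/225 = -3.
M' = M − 2t·n = (-4, -4, -53) − (-6)·(-2, 5, 14) = (-16, 26, 31).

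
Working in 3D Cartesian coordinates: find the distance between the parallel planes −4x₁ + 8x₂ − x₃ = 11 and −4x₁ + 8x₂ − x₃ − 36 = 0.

With common normal n = (−4, 8, −1) (|n| = 9), the distance is |11 − 36|/|n| = 25/9.

25/9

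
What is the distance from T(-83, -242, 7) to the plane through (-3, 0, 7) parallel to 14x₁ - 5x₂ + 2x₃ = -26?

Parallel planes share the normal n = (14, -5, 2); since (-3, 0, 7) lies on the plane, its equation is 14x₁ - 5x₂ + 2x₃ = -28.
n = (14, -5, 2); n·P − (-28) = 90; |n| = 15; distance = 90/15 = 6.

6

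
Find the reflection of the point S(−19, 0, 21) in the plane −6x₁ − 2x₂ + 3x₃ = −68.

With n = (−6, −2, 3), the signed offset is (n·S − (-68))/|n|² = 245/49 = 5.
S' = S − 2t·n = (−19, 0, 21) − 10·(−6, −2, 3) = (41, 20, −9).

(41, 20, -9)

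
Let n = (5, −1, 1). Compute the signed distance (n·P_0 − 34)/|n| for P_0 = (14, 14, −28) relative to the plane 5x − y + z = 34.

n·P_0 − 34 = -6.
|n| = 3√3, so the signed distance is -2/√3.

-2/√3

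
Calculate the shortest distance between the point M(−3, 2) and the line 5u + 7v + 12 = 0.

The normal to the line is n = (5, 7) with |n| = √74.
|n·M − (-12)| = |-1 − (-12)| = 11, so the distance is 11/√74.

11√74/74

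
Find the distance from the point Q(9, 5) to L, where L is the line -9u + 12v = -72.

The normal to the line is n = (-9, 12) with |n| = 15.
|n·Q − (-72)| = |-21 − (-72)| = 51, so the distance is 51/15 = 17/5.

17/5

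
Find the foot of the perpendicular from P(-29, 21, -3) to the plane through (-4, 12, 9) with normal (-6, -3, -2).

(-11, 30, 3)

The perpendicular from P has direction n = (-6, -3, -2): r = (-29, 21, -3) + t(-6, -3, -2).
Substitute into the plane: n·(P + tn) = -30 gives 117 + 49t = -30, so t = -3.
Foot = (-29, 21, -3) + (-3)·(-6, -3, -2) = (-11, 30, 3).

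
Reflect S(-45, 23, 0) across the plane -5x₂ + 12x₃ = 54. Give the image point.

With n = (0, -5, 12), the signed offset is (n·S − 54)/|n|² = -169/169 = -1.
S' = S − 2t·n = (-45, 23, 0) − (-2)·(0, -5, 12) = (-45, 13, 24).

(-45, 13, 24)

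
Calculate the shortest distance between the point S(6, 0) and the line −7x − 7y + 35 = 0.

d = |(-7)·6 + (-7)·0 − (-35)| / √(49 + 49) = |-7|/(7√2) = √2/2.

1/√2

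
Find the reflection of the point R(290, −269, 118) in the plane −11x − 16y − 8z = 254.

With n = (−11, −16, −8), the signed offset is (n·R − 254)/|n|² = -84/441 = -4/21.
R' = R − 2t·n = (290, −269, 118) − (-8/21)·(−11, −16, −8) = (6002/21, −5777/21, 2414/21).

(6002/21, -5777/21, 2414/21)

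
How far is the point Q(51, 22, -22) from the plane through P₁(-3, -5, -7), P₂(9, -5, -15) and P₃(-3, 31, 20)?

9/17

P₁P₂ = (12, 0, -8) and P₁P₃ = (0, 36, 27), so a normal is n = P₁P₂ × P₁P₃ = (288, -324, 432).
n = (288, -324, 432); n·P − (-2268) = 324; |n| = 612; distance = 324/612 = 9/17.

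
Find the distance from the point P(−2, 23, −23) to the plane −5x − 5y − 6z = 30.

3√86/86

n = (−5, −5, −6); n·P − 30 = 3; |n| = √86; distance = 3/√86 = 3√86/86.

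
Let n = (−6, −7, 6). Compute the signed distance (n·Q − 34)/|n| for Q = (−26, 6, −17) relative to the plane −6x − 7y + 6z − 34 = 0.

-2

n·Q − 34 = -22.
|n| = 11, so the signed distance is -22/11 = -2.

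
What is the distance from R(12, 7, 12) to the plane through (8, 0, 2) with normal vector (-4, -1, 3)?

7√26/26

The plane has equation n·(r − (8, 0, 2)) = 0, i.e. n·r = -26.
n = (-4, -1, 3); n·P − (-26) = 7; |n| = √26; distance = 7/√26.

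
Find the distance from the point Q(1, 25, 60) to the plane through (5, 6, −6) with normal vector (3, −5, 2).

The plane has equation n·(r − (5, 6, −6)) = 0, i.e. n·r = -27.
Then n·(1, 25, 60) − (−27) = 25.
|n| = √(9 + 25 + 4) = √38, so the distance is |25|/√38 = 25√38/38.

25√38/38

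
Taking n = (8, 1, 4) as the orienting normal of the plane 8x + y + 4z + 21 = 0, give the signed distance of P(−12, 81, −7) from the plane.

-22/9

n·P − (-21) = -22.
|n| = 9, so the signed distance is -22/9.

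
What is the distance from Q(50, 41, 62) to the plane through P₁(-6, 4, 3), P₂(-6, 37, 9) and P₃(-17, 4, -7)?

P₁P₂ = (0, 33, 6) and P₁P₃ = (-11, 0, -10), so a normal is n = P₁P₂ × P₁P₃ = (-330, -66, 363).
n = (-330, -66, 363); n·P − 2805 = 495; |n| = 495; distance = 495/495 = 1.

1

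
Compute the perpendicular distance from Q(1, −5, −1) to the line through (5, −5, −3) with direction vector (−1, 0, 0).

Direction vector d = (−1, 0, 0).
AP = (−4, 0, 2), and AP × d = (0, −2, 0).
|AP × d|² = 4 and |d|² = 1, so the distance is √4 = 2.

2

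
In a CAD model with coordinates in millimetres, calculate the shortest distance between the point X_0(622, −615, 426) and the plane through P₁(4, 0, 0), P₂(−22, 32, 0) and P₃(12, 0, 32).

9

P₁P₂ = (−26, 32, 0) and P₁P₃ = (8, 0, 32), so a normal is n = P₁P₂ × P₁P₃ = (1024, 832, −256).
Then n·(622, −615, 426) − 4096 = 12096.
|n| = √(1048576 + 692224 + 65536) = 1344, so the distance is |12096|/1344 = 9.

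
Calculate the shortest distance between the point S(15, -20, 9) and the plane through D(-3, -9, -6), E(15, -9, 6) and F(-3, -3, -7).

DE = (18, 0, 12) and DF = (0, 6, -1), so a normal is n = DE × DF = (-72, 18, 108).
Then n·(15, -20, 9) - (-594) = 126.
|n| = √(5184 + 324 + 11664) = 18√53, so the distance is |126|/(18√53) = 7/√53.

7√53/53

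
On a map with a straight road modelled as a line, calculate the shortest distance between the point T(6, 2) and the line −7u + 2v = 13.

d = |(-7)·6 + 2·2 − 13| / √(49 + 4) = |-51|/√53 = 51/√53.

51√53/53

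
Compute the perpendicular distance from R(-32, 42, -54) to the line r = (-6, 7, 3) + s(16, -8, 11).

Direction vector d = (16, -8, 11).
AP = (-26, 35, -57); AP·d = -1323, |AP|² = 5150, |d|² = 441.
distance² = |AP|² − (AP·d)²/|d|² = 5150 − 1750329/441 = 1181, so the distance is √1181.

√1181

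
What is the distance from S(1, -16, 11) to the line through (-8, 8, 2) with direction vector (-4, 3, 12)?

Direction vector d = (-4, 3, 12).
AP = (9, -24, 9), and AP × d = (-315, -144, -69).
|AP × d|² = 124722 and |d|² = 169, so the distance is √(124722/169) = √738 = 3√82.

3√82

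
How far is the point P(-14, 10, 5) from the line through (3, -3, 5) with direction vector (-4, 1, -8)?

√377

Direction vector d = (-4, 1, -8).
AP = (-17, 13, 0), and AP × d = (-104, -136, 35).
|AP × d|² = 30537 and |d|² = 81, so the distance is √(30537/81) = √377.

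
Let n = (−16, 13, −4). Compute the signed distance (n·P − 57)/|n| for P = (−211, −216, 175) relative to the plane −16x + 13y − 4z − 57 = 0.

-9

n·P − 57 = -189.
|n| = 21, so the signed distance is -189/21 = -9.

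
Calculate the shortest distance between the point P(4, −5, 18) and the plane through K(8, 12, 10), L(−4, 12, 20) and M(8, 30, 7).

11/√62

KL = (−12, 0, 10) and KM = (0, 18, −3), so a normal is n = KL × KM = (−180, −36, −216).
d = |(-180)·4 + (-36)·(-5) + (-216)·18 − (-4032)| / √(32400 + 1296 + 46656) = |-396| / (36√62) = 11/√62.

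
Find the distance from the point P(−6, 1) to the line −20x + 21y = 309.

d = |(-20)·(-6) + 21·1 − 309| / √(400 + 441) = |-168|/29 = 168/29.

168/29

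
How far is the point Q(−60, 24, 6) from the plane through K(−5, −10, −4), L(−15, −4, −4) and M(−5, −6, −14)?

KL = (−10, 6, 0) and KM = (0, 4, −10), so a normal is n = KL × KM = (−60, −100, −40).
Then n·(−60, 24, 6) − 1460 = −500.
|n| = √(3600 + 10000 + 1600) = 20√38, so the distance is |-500|/(20√38) = 25√38/38.

25/√38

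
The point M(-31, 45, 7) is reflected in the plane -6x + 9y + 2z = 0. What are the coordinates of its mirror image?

With n = (-6, 9, 2), the signed offset is (n·M − 0)/|n|² = 605/121 = 5.
M' = M − 2t·n = (-31, 45, 7) − 10·(-6, 9, 2) = (29, -45, -13).

(29, -45, -13)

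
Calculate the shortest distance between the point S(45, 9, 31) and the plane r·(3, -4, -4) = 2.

Normal vector n = (3, -4, -4), and n·(45, 9, 31) - 2 = -27.
|n| = √(9 + 16 + 16) = √41, so the distance is |-27|/√41 = 27/√41.

27/√41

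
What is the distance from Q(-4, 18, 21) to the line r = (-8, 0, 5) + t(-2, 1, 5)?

Direction vector d = (-2, 1, 5).
AP = (4, 18, 16), and AP × d = (74, -52, 40).
|AP × d|² = 9780 and |d|² = 30, so the distance is √(9780/30) = √326.

√326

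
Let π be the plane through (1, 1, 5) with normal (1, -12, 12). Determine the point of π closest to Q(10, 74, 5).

(13, 38, 41)

The perpendicular from Q has direction n = (1, -12, 12): r = (10, 74, 5) + λ(1, -12, 12).
Substitute into the plane: n·(Q + λn) = 49 gives -818 + 289λ = 49, so λ = 3.
Foot = (10, 74, 5) + 3·(1, -12, 12) = (13, 38, 41).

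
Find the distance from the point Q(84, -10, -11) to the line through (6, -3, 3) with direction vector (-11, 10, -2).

√2729

Direction vector d = (-11, 10, -2).
AP = (78, -7, -14), and AP × d = (154, 310, 703).
|AP × d|² = 614025 and |d|² = 225, so the distance is √(614025/225) = √2729.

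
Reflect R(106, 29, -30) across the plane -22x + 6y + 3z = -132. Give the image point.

n = (-22, 6, 3), |n|² = 529, n·R − (-132) = -2116, so t = -2116/529 = -4.
Foot F = R − (-4)·n = (18, 53, -18); the reflection is 2F − R = (-70, 77, -6).

(-70, 77, -6)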